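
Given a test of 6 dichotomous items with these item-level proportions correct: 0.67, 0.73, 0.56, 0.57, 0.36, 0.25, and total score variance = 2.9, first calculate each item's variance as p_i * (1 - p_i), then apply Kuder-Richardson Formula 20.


For each item, compute p_i * q_i:
  Item 1: 0.67 * 0.33 = 0.2211
  Item 2: 0.73 * 0.27 = 0.1971
  Item 3: 0.56 * 0.44 = 0.2464
  Item 4: 0.57 * 0.43 = 0.2451
  Item 5: 0.36 * 0.64 = 0.2304
  Item 6: 0.25 * 0.75 = 0.1875
Sum(p_i * q_i) = 0.2211 + 0.1971 + 0.2464 + 0.2451 + 0.2304 + 0.1875 = 1.3276
KR-20 = (k/(k-1)) * (1 - Sum(p_i*q_i) / Var_total)
= (6/5) * (1 - 1.3276/2.9)
= 1.2 * 0.5422
KR-20 = 0.6506

0.6506


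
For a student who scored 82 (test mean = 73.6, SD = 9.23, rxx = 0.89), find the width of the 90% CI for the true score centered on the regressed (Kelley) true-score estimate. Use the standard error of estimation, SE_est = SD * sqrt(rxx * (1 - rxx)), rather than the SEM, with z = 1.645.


True score estimate = 0.89*82 + 0.11*73.6 = 81.076
SE_est = SD * sqrt(rxx * (1 - rxx)) = 9.23 * sqrt(0.89 * 0.11) = 9.23 * sqrt(0.0979) = 2.887972
CI = T_est +/- z * SE_est, so width = 2 * z * SE_est = 2 * 1.645 * 2.887972
Width = 9.5014

9.5014


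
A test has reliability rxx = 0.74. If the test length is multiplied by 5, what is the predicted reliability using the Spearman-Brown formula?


r_new = (n * rxx) / (1 + (n-1) * rxx)
r_new = (5 * 0.74) / (1 + 4 * 0.74)
r_new = 3.7 / 3.96
r_new = 0.9343

0.9343


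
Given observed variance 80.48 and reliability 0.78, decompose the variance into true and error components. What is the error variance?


var_true = rxx * var_obs = 0.78 * 80.48 = 62.7744
var_error = var_obs - var_true
var_error = 80.48 - 62.7744
var_error = 17.7056

17.7056


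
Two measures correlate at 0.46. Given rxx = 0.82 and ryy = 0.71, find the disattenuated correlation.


r_corrected = rxy / sqrt(rxx * ryy)
= 0.46 / sqrt(0.82 * 0.71)
= 0.46 / sqrt(0.5822)
= 0.46 / 0.76302
r_corrected = 0.6029

0.6029


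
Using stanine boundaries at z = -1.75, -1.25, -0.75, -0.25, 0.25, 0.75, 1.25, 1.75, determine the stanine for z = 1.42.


Stanine boundaries: [-1.75, -1.25, -0.75, -0.25, 0.25, 0.75, 1.25, 1.75]
z = 1.42
Check each boundary:
  z >= -1.75 -> could be stanine 2
  z >= -1.25 -> could be stanine 3
  z >= -0.75 -> could be stanine 4
  z >= -0.25 -> could be stanine 5
  z >= 0.25 -> could be stanine 6
  z >= 0.75 -> could be stanine 7
  z >= 1.25 -> could be stanine 8
  z < 1.75
Highest qualifying boundary gives stanine = 8

8


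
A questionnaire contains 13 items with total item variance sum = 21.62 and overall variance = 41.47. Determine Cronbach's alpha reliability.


alpha = (k/(k-1)) * (1 - sum(si^2)/s_total^2)
= (13/12) * (1 - 21.62/41.47)
alpha = 0.5185

0.5185


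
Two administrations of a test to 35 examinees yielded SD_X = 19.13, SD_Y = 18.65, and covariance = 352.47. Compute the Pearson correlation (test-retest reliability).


r = cov(X,Y) / (SD_X * SD_Y)
r = 352.47 / (19.13 * 18.65)
r = 352.47 / 356.7745
r = 0.9879

0.9879


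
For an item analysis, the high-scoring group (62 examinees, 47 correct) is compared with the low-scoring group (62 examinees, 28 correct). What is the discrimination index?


p_upper = 47/62 = 0.7581
p_lower = 28/62 = 0.4516
D = 0.7581 - 0.4516 = 0.3065

0.3065


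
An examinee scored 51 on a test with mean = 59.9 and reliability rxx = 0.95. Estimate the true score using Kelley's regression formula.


T_est = rxx * X + (1 - rxx) * mean
T_est = 0.95 * 51 + 0.05 * 59.9
T_est = 48.45 + 2.995
T_est = 51.445

51.445


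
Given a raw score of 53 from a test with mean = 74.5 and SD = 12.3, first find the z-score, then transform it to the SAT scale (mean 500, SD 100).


z = (X - mean) / SD = (53 - 74.5) / 12.3
z = -21.5 / 12.3
z = -1.748
SAT-scale = SAT = 500 + 100z
Carry z at full precision (z = -21.5 / 12.3) into the conversion:
SAT-scale = 500 + 100 * (-21.5 / 12.3) = 500 + -2150 / 12.3
SAT-scale = 500 + -174.7967
SAT-scale = 325.2033

325.2033


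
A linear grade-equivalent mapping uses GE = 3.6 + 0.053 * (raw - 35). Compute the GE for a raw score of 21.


raw - median = 21 - 35 = -14
slope * diff = 0.053 * -14 = -0.742
GE = 3.6 + -0.742
GE = 2.858

2.858


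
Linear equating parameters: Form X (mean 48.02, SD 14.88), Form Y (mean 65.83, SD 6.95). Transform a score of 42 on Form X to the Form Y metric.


slope = SD_Y / SD_X = 6.95 / 14.88 ~ 0.4671
intercept = mean_Y - slope * mean_X = 65.83 - (6.95 / 14.88) * 48.02 ~ 43.4013
Y = slope * X + intercept. To avoid rounding drift from the rounded slope/intercept, evaluate the equivalent form Y = mean_Y + SD_Y * (X - mean_X) / SD_X at full precision:
Y = 65.83 + 6.95 * (42 - 48.02) / 14.88
Y = 65.83 - 6.95 * 6.02 / 14.88
Y = 65.83 - 41.839 / 14.88
Y = 65.83 - 2.8118
Y = 63.0182

63.0182


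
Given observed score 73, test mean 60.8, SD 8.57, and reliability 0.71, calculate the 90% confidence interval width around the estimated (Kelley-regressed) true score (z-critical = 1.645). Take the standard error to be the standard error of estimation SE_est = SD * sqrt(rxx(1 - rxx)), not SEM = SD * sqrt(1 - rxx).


True score estimate = 0.71*73 + 0.29*60.8 = 69.462
SE_est = SD * sqrt(rxx * (1 - rxx)) = 8.57 * sqrt(0.71 * 0.29) = 8.57 * sqrt(0.2059) = 3.888741
CI = T_est +/- z * SE_est, so width = 2 * z * SE_est = 2 * 1.645 * 3.888741
Width = 12.794

12.794


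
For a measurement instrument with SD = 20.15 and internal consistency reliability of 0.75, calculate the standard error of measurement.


SEM = SD * sqrt(1 - rxx)
SEM = 20.15 * sqrt(1 - 0.75)
SEM = 20.15 * sqrt(0.25) = 20.15 * 0.5
SEM = 10.075

10.075


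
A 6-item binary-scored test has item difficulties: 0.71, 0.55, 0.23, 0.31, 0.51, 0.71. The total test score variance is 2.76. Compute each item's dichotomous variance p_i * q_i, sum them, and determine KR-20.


For each item, compute p_i * q_i:
  Item 1: 0.71 * 0.29 = 0.2059
  Item 2: 0.55 * 0.45 = 0.2475
  Item 3: 0.23 * 0.77 = 0.1771
  Item 4: 0.31 * 0.69 = 0.2139
  Item 5: 0.51 * 0.49 = 0.2499
  Item 6: 0.71 * 0.29 = 0.2059
Sum(p_i * q_i) = 0.2059 + 0.2475 + 0.1771 + 0.2139 + 0.2499 + 0.2059 = 1.3002
KR-20 = (k/(k-1)) * (1 - Sum(p_i*q_i) / Var_total)
= (6/5) * (1 - 1.3002/2.76)
= 1.2 * 0.5289
KR-20 = 0.6347

0.6347


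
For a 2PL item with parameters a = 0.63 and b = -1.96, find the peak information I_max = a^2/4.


For 2PL, max info at theta = b = -1.96
I_max = a^2 / 4 = 0.63^2 / 4
= 0.3969 / 4
I_max = 0.0992

0.0992


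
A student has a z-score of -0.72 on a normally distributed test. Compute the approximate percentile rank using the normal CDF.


CDF(z) = 0.5 * (1 + erf(z/sqrt(2)))
erf(-0.5091) = -0.5285
CDF = 0.2358
Percentile rank = 0.2358 * 100 = 23.58

23.58


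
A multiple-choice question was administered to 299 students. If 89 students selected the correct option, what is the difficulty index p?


Item difficulty p = number correct / total examinees
p = 89 / 299
p = 0.2977

0.2977


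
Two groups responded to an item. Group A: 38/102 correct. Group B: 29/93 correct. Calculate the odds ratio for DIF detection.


Odds_A = 38/64 = 0.5938
Odds_B = 29/64 = 0.4531
OR = Odds_A / Odds_B = 0.5938 / 0.4531
Exactly, OR = (38 * 64) / (64 * 29) = 2432 / 1856
OR = 1.3103

1.3103


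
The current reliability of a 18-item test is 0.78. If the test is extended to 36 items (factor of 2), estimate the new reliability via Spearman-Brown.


r_new = (n * rxx) / (1 + (n-1) * rxx)
r_new = (2 * 0.78) / (1 + 1 * 0.78)
r_new = 1.56 / 1.78
r_new = 0.8764

0.8764


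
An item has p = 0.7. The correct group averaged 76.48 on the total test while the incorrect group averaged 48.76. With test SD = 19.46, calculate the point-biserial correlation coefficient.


q = 1 - p = 0.3
rpb = ((M1 - M0) / SD) * sqrt(p * q)
rpb = ((76.48 - 48.76) / 19.46) * sqrt(0.7 * 0.3)
rpb = 0.6528

0.6528


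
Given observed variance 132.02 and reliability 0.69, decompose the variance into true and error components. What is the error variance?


var_true = rxx * var_obs = 0.69 * 132.02 = 91.0938
var_error = var_obs - var_true
var_error = 132.02 - 91.0938
var_error = 40.9262

40.9262


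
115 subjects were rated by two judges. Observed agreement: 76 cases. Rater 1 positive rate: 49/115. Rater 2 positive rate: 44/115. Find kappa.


P_o = 76/115 = 0.66087
P_e = (49*44 + 66*71) / 13225 = 0.517353
kappa = (P_o - P_e) / (1 - P_e)
kappa = (0.66087 - 0.517353) / (1 - 0.517353)
kappa = 0.2974

0.2974


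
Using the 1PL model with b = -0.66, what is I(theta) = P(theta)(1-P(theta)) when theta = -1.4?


P = 1/(1+exp(-(-1.4--0.66))) = 0.323
I = P*(1-P) = 0.323 * 0.677
I = 0.2187

0.2187


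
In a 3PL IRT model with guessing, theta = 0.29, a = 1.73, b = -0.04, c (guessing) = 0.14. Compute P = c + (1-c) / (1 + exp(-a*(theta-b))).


logit = 1.73*(0.29 - -0.04) = 0.5709
P* = 1/(1 + exp(-0.5709)) = 0.639
P = 0.14 + (1 - 0.14) * 0.639
P = 0.6895

0.6895


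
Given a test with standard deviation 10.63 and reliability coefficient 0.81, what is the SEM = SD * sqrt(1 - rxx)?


SEM = SD * sqrt(1 - rxx)
SEM = 10.63 * sqrt(1 - 0.81)
SEM = 10.63 * sqrt(0.19) = 10.63 * 0.43589
SEM = 4.6335

4.6335


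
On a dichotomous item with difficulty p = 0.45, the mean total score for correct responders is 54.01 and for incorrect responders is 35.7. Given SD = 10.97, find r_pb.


q = 1 - p = 0.55
rpb = ((M1 - M0) / SD) * sqrt(p * q)
rpb = ((54.01 - 35.7) / 10.97) * sqrt(0.45 * 0.55)
rpb = 0.8304

0.8304


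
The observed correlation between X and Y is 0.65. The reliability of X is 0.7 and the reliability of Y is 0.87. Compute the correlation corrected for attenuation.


r_corrected = rxy / sqrt(rxx * ryy)
= 0.65 / sqrt(0.7 * 0.87)
= 0.65 / sqrt(0.609)
= 0.65 / 0.780385
r_corrected = 0.8329

0.8329


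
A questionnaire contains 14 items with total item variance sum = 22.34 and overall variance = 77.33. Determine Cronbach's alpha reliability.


alpha = (k/(k-1)) * (1 - sum(si^2)/s_total^2)
= (14/13) * (1 - 22.34/77.33)
alpha = 0.7658

0.7658


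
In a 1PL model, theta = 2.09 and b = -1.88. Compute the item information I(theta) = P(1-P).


P = 1/(1+exp(-(2.09--1.88))) = 0.9815
I = P*(1-P) = 0.9815 * 0.0185
I = 0.0182

0.0182


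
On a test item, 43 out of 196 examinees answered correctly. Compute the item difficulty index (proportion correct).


Item difficulty p = number correct / total examinees
p = 43 / 196
p = 0.2194

0.2194


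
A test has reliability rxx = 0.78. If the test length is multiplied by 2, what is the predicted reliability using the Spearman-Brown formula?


r_new = (n * rxx) / (1 + (n-1) * rxx)
r_new = (2 * 0.78) / (1 + 1 * 0.78)
r_new = 1.56 / 1.78
r_new = 0.8764

0.8764


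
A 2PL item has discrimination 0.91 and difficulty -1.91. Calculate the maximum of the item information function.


For 2PL, max info at theta = b = -1.91
I_max = a^2 / 4 = 0.91^2 / 4
= 0.8281 / 4
I_max = 0.207

0.207


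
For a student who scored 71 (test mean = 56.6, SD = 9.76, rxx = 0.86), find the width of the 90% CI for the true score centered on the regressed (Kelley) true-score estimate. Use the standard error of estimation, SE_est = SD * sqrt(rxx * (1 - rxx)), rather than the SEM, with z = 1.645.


True score estimate = 0.86*71 + 0.14*56.6 = 68.984
SE_est = SD * sqrt(rxx * (1 - rxx)) = 9.76 * sqrt(0.86 * 0.14) = 9.76 * sqrt(0.1204) = 3.386593
CI = T_est +/- z * SE_est, so width = 2 * z * SE_est = 2 * 1.645 * 3.386593
Width = 11.1419

11.1419


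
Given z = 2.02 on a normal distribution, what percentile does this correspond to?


CDF(z) = 0.5 * (1 + erf(z/sqrt(2)))
erf(1.4284) = 0.9566
CDF = 0.9783
Percentile rank = 0.9783 * 100 = 97.83

97.83


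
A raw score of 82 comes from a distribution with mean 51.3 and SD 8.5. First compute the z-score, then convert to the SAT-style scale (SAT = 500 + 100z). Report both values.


z = (X - mean) / SD = (82 - 51.3) / 8.5
z = 30.7 / 8.5
z = 3.6118
SAT-scale = SAT = 500 + 100z
Carry z at full precision (z = 30.7 / 8.5) into the conversion:
SAT-scale = 500 + 100 * (30.7 / 8.5) = 500 + 3070 / 8.5
SAT-scale = 500 + 361.1765
SAT-scale = 861.1765

861.1765


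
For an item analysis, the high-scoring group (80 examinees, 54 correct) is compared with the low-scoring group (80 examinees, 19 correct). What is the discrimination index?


p_upper = 54/80 = 0.675
p_lower = 19/80 = 0.2375
D = 0.675 - 0.2375 = 0.4375

0.4375


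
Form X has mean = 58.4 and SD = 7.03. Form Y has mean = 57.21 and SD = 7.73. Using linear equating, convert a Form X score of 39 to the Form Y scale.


slope = SD_Y / SD_X = 7.73 / 7.03 ~ 1.0996
intercept = mean_Y - slope * mean_X = 57.21 - (7.73 / 7.03) * 58.4 ~ -7.0051
Y = slope * X + intercept. To avoid rounding drift from the rounded slope/intercept, evaluate the equivalent form Y = mean_Y + SD_Y * (X - mean_X) / SD_X at full precision:
Y = 57.21 + 7.73 * (39 - 58.4) / 7.03
Y = 57.21 - 7.73 * 19.4 / 7.03
Y = 57.21 - 149.962 / 7.03
Y = 57.21 - 21.3317
Y = 35.8783

35.8783


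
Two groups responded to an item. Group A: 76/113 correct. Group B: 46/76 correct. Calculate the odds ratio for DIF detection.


Odds_A = 76/37 = 2.0541
Odds_B = 46/30 = 1.5333
OR = Odds_A / Odds_B = 2.0541 / 1.5333
Exactly, OR = (76 * 30) / (37 * 46) = 2280 / 1702
OR = 1.3396

1.3396


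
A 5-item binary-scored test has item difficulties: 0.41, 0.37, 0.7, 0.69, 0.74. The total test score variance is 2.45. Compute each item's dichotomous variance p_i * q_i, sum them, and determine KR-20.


For each item, compute p_i * q_i:
  Item 1: 0.41 * 0.59 = 0.2419
  Item 2: 0.37 * 0.63 = 0.2331
  Item 3: 0.7 * 0.3 = 0.21
  Item 4: 0.69 * 0.31 = 0.2139
  Item 5: 0.74 * 0.26 = 0.1924
Sum(p_i * q_i) = 0.2419 + 0.2331 + 0.21 + 0.2139 + 0.1924 = 1.0913
KR-20 = (k/(k-1)) * (1 - Sum(p_i*q_i) / Var_total)
= (5/4) * (1 - 1.0913/2.45)
= 1.25 * 0.5546
KR-20 = 0.6932

0.6932


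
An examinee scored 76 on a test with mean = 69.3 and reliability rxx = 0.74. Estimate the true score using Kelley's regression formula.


T_est = rxx * X + (1 - rxx) * mean
T_est = 0.74 * 76 + 0.26 * 69.3
T_est = 56.24 + 18.018
T_est = 74.258

74.258


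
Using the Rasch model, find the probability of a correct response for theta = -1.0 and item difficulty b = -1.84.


theta - b = -1.0 - -1.84 = 0.84
exp(-(theta - b)) = exp(-0.84) = 0.4317
P = 1 / (1 + 0.4317)
P = 0.6985

0.6985


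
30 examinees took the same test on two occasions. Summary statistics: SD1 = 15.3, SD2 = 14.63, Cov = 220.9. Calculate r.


r = cov(X,Y) / (SD_X * SD_Y)
r = 220.9 / (15.3 * 14.63)
r = 220.9 / 223.839
r = 0.9869

0.9869


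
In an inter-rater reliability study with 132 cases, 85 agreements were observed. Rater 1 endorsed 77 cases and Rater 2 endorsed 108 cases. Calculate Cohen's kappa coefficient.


P_o = 85/132 = 0.643939
P_e = (77*108 + 55*24) / 17424 = 0.55303
kappa = (P_o - P_e) / (1 - P_e)
kappa = (0.643939 - 0.55303) / (1 - 0.55303)
kappa = 0.2034

0.2034


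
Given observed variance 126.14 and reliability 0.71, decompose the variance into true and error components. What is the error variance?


var_true = rxx * var_obs = 0.71 * 126.14 = 89.5594
var_error = var_obs - var_true
var_error = 126.14 - 89.5594
var_error = 36.5806

36.5806


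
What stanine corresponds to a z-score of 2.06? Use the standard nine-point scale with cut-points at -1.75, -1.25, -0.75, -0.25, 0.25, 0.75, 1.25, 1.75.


Stanine boundaries: [-1.75, -1.25, -0.75, -0.25, 0.25, 0.75, 1.25, 1.75]
z = 2.06
Check each boundary:
  z >= -1.75 -> could be stanine 2
  z >= -1.25 -> could be stanine 3
  z >= -0.75 -> could be stanine 4
  z >= -0.25 -> could be stanine 5
  z >= 0.25 -> could be stanine 6
  z >= 0.75 -> could be stanine 7
  z >= 1.25 -> could be stanine 8
  z >= 1.75 -> could be stanine 9
Highest qualifying boundary gives stanine = 9

9


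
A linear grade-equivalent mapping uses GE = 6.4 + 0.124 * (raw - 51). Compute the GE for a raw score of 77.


raw - median = 77 - 51 = 26
slope * diff = 0.124 * 26 = 3.224
GE = 6.4 + 3.224
GE = 9.624

9.624


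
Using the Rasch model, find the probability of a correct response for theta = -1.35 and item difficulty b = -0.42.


theta - b = -1.35 - -0.42 = -0.93
exp(-(theta - b)) = exp(0.93) = 2.5345
P = 1 / (1 + 2.5345)
P = 0.2829

0.2829


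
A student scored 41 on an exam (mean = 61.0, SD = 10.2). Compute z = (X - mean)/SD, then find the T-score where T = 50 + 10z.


z = (X - mean) / SD = (41 - 61.0) / 10.2
z = -20.0 / 10.2
z = -1.9608
T-score = T = 50 + 10z
Carry z at full precision (z = -20.0 / 10.2) into the conversion:
T-score = 50 + 10 * (-20.0 / 10.2) = 50 + -200 / 10.2
T-score = 50 + -19.6078
T-score = 30.3922

30.3922


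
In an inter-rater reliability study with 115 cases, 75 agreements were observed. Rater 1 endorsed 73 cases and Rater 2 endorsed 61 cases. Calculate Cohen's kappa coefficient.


P_o = 75/115 = 0.652174
P_e = (73*61 + 42*54) / 13225 = 0.508204
kappa = (P_o - P_e) / (1 - P_e)
kappa = (0.652174 - 0.508204) / (1 - 0.508204)
kappa = 0.2927

0.2927


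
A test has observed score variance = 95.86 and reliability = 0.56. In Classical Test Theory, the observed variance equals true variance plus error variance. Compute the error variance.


var_true = rxx * var_obs = 0.56 * 95.86 = 53.6816
var_error = var_obs - var_true
var_error = 95.86 - 53.6816
var_error = 42.1784

42.1784


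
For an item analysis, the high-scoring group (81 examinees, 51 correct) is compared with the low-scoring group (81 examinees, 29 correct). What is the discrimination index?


p_upper = 51/81 = 0.6296
p_lower = 29/81 = 0.358
D = 0.6296 - 0.358 = 0.2716

0.2716


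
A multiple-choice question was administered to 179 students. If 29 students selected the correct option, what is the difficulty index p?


Item difficulty p = number correct / total examinees
p = 29 / 179
p = 0.162

0.162


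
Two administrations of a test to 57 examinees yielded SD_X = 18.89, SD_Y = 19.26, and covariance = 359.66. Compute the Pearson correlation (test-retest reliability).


r = cov(X,Y) / (SD_X * SD_Y)
r = 359.66 / (18.89 * 19.26)
r = 359.66 / 363.8214
r = 0.9886

0.9886


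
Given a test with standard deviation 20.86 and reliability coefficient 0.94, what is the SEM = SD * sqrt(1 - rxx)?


SEM = SD * sqrt(1 - rxx)
SEM = 20.86 * sqrt(1 - 0.94)
SEM = 20.86 * sqrt(0.06) = 20.86 * 0.244949
SEM = 5.1096

5.1096


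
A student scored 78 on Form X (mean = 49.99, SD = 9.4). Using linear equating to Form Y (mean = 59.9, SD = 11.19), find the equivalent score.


slope = SD_Y / SD_X = 11.19 / 9.4 ~ 1.1904
intercept = mean_Y - slope * mean_X = 59.9 - (11.19 / 9.4) * 49.99 ~ 0.3906
Y = slope * X + intercept. To avoid rounding drift from the rounded slope/intercept, evaluate the equivalent form Y = mean_Y + SD_Y * (X - mean_X) / SD_X at full precision:
Y = 59.9 + 11.19 * (78 - 49.99) / 9.4
Y = 59.9 + 11.19 * 28.01 / 9.4
Y = 59.9 + 313.4319 / 9.4
Y = 59.9 + 33.3438
Y = 93.2438

93.2438


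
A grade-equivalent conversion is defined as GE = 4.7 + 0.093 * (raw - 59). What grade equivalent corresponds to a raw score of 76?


raw - median = 76 - 59 = 17
slope * diff = 0.093 * 17 = 1.581
GE = 4.7 + 1.581
GE = 6.281

6.281


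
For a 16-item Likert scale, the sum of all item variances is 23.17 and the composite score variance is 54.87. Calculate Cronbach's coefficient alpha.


alpha = (k/(k-1)) * (1 - sum(si^2)/s_total^2)
= (16/15) * (1 - 23.17/54.87)
alpha = 0.6162

0.6162


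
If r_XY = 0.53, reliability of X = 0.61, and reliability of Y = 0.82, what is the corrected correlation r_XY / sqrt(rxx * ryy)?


r_corrected = rxy / sqrt(rxx * ryy)
= 0.53 / sqrt(0.61 * 0.82)
= 0.53 / sqrt(0.5002)
= 0.53 / 0.707248
r_corrected = 0.7494

0.7494


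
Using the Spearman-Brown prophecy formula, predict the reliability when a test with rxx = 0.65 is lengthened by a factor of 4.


r_new = (n * rxx) / (1 + (n-1) * rxx)
r_new = (4 * 0.65) / (1 + 3 * 0.65)
r_new = 2.6 / 2.95
r_new = 0.8814

0.8814


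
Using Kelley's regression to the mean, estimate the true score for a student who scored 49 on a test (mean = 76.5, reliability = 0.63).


T_est = rxx * X + (1 - rxx) * mean
T_est = 0.63 * 49 + 0.37 * 76.5
T_est = 30.87 + 28.305
T_est = 59.175

59.175


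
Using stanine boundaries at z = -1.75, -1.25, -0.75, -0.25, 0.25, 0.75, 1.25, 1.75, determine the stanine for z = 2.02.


Stanine boundaries: [-1.75, -1.25, -0.75, -0.25, 0.25, 0.75, 1.25, 1.75]
z = 2.02
Check each boundary:
  z >= -1.75 -> could be stanine 2
  z >= -1.25 -> could be stanine 3
  z >= -0.75 -> could be stanine 4
  z >= -0.25 -> could be stanine 5
  z >= 0.25 -> could be stanine 6
  z >= 0.75 -> could be stanine 7
  z >= 1.25 -> could be stanine 8
  z >= 1.75 -> could be stanine 9
Highest qualifying boundary gives stanine = 9

9


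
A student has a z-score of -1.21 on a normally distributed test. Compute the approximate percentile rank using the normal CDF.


CDF(z) = 0.5 * (1 + erf(z/sqrt(2)))
erf(-0.8556) = -0.7737
CDF = 0.1131
Percentile rank = 0.1131 * 100 = 11.31

11.31


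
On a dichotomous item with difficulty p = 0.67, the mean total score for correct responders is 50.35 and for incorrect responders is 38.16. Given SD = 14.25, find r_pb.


q = 1 - p = 0.33
rpb = ((M1 - M0) / SD) * sqrt(p * q)
rpb = ((50.35 - 38.16) / 14.25) * sqrt(0.67 * 0.33)
rpb = 0.4022

0.4022


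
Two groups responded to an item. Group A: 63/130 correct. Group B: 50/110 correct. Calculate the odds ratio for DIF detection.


Odds_A = 63/67 = 0.9403
Odds_B = 50/60 = 0.8333
OR = Odds_A / Odds_B = 0.9403 / 0.8333
Exactly, OR = (63 * 60) / (67 * 50) = 3780 / 3350
OR = 1.1284

1.1284


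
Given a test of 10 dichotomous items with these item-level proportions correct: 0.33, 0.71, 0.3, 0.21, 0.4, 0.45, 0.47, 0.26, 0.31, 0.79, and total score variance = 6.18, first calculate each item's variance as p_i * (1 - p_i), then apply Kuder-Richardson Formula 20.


For each item, compute p_i * q_i:
  Item 1: 0.33 * 0.67 = 0.2211
  Item 2: 0.71 * 0.29 = 0.2059
  Item 3: 0.3 * 0.7 = 0.21
  Item 4: 0.21 * 0.79 = 0.1659
  Item 5: 0.4 * 0.6 = 0.24
  Item 6: 0.45 * 0.55 = 0.2475
  Item 7: 0.47 * 0.53 = 0.2491
  Item 8: 0.26 * 0.74 = 0.1924
  Item 9: 0.31 * 0.69 = 0.2139
  Item 10: 0.79 * 0.21 = 0.1659
Sum(p_i * q_i) = 0.2211 + 0.2059 + 0.21 + 0.1659 + 0.24 + 0.2475 + 0.2491 + 0.1924 + 0.2139 + 0.1659 = 2.1117
KR-20 = (k/(k-1)) * (1 - Sum(p_i*q_i) / Var_total)
= (10/9) * (1 - 2.1117/6.18)
= 1.1111 * 0.6583
KR-20 = 0.7314

0.7314


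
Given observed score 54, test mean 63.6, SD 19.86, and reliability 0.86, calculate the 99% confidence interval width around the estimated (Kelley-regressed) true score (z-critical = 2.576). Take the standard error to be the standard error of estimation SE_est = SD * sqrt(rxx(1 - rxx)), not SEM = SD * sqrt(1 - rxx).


True score estimate = 0.86*54 + 0.14*63.6 = 55.344
SE_est = SD * sqrt(rxx * (1 - rxx)) = 19.86 * sqrt(0.86 * 0.14) = 19.86 * sqrt(0.1204) = 6.891162
CI = T_est +/- z * SE_est, so width = 2 * z * SE_est = 2 * 2.576 * 6.891162
Width = 35.5033

35.5033


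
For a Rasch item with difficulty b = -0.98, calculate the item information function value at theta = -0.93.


P = 1/(1+exp(-(-0.93--0.98))) = 0.5125
I = P*(1-P) = 0.5125 * 0.4875
I = 0.2498

0.2498


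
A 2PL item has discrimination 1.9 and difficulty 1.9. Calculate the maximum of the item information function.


For 2PL, max info at theta = b = 1.9
I_max = a^2 / 4 = 1.9^2 / 4
= 3.61 / 4
I_max = 0.9025

0.9025


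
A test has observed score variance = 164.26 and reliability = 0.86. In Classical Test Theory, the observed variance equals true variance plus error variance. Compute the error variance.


var_true = rxx * var_obs = 0.86 * 164.26 = 141.2636
var_error = var_obs - var_true
var_error = 164.26 - 141.2636
var_error = 22.9964

22.9964


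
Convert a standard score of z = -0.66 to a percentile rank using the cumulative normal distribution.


CDF(z) = 0.5 * (1 + erf(z/sqrt(2)))
erf(-0.4667) = -0.4907
CDF = 0.2546
Percentile rank = 0.2546 * 100 = 25.46

25.46


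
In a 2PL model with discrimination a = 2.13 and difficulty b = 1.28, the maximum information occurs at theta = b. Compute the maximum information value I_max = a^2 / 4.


For 2PL, max info at theta = b = 1.28
I_max = a^2 / 4 = 2.13^2 / 4
= 4.5369 / 4
I_max = 1.1342

1.1342


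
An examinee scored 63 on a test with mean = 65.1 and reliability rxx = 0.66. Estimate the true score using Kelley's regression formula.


T_est = rxx * X + (1 - rxx) * mean
T_est = 0.66 * 63 + 0.34 * 65.1
T_est = 41.58 + 22.134
T_est = 63.714

63.714


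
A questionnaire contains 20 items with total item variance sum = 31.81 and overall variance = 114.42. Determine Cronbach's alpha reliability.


alpha = (k/(k-1)) * (1 - sum(si^2)/s_total^2)
= (20/19) * (1 - 31.81/114.42)
alpha = 0.76

0.76


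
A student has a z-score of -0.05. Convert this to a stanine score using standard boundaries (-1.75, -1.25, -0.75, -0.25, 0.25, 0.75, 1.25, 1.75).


Stanine boundaries: [-1.75, -1.25, -0.75, -0.25, 0.25, 0.75, 1.25, 1.75]
z = -0.05
Check each boundary:
  z >= -1.75 -> could be stanine 2
  z >= -1.25 -> could be stanine 3
  z >= -0.75 -> could be stanine 4
  z >= -0.25 -> could be stanine 5
  z < 0.25
  z < 0.75
  z < 1.25
  z < 1.75
Highest qualifying boundary gives stanine = 5

5


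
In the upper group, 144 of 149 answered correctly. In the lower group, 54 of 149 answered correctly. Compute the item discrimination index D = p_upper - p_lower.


p_upper = 144/149 = 0.9664
p_lower = 54/149 = 0.3624
D = 0.9664 - 0.3624 = 0.604

0.604


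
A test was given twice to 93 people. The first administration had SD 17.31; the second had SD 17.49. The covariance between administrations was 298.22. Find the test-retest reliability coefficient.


r = cov(X,Y) / (SD_X * SD_Y)
r = 298.22 / (17.31 * 17.49)
r = 298.22 / 302.7519
r = 0.985

0.985


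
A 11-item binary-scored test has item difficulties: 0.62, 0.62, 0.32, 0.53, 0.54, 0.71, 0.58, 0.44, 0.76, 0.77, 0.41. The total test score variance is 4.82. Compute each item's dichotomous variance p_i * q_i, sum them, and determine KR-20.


For each item, compute p_i * q_i:
  Item 1: 0.62 * 0.38 = 0.2356
  Item 2: 0.62 * 0.38 = 0.2356
  Item 3: 0.32 * 0.68 = 0.2176
  Item 4: 0.53 * 0.47 = 0.2491
  Item 5: 0.54 * 0.46 = 0.2484
  Item 6: 0.71 * 0.29 = 0.2059
  Item 7: 0.58 * 0.42 = 0.2436
  Item 8: 0.44 * 0.56 = 0.2464
  Item 9: 0.76 * 0.24 = 0.1824
  Item 10: 0.77 * 0.23 = 0.1771
  Item 11: 0.41 * 0.59 = 0.2419
Sum(p_i * q_i) = 0.2356 + 0.2356 + 0.2176 + 0.2491 + 0.2484 + 0.2059 + 0.2436 + 0.2464 + 0.1824 + 0.1771 + 0.2419 = 2.4836
KR-20 = (k/(k-1)) * (1 - Sum(p_i*q_i) / Var_total)
= (11/10) * (1 - 2.4836/4.82)
= 1.1 * 0.4847
KR-20 = 0.5332

0.5332


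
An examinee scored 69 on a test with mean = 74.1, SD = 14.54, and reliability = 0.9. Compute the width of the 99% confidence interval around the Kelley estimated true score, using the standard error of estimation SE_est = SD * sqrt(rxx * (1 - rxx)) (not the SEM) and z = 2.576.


True score estimate = 0.9*69 + 0.1*74.1 = 69.51
SE_est = SD * sqrt(rxx * (1 - rxx)) = 14.54 * sqrt(0.9 * 0.1) = 14.54 * sqrt(0.09) = 4.362
CI = T_est +/- z * SE_est, so width = 2 * z * SE_est = 2 * 2.576 * 4.362
Width = 22.473

22.473


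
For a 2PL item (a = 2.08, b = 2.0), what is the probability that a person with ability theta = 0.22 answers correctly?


a*(theta - b) = 2.08 * (0.22 - 2.0) = -3.7024
exp(--3.7024) = 40.5445
P = 1 / (1 + 40.5445)
P = 0.0241

0.0241


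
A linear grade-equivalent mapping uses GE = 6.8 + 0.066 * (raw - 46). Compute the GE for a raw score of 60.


raw - median = 60 - 46 = 14
slope * diff = 0.066 * 14 = 0.924
GE = 6.8 + 0.924
GE = 7.724

7.724


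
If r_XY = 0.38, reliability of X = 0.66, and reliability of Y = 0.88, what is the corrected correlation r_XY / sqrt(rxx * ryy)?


r_corrected = rxy / sqrt(rxx * ryy)
= 0.38 / sqrt(0.66 * 0.88)
= 0.38 / sqrt(0.5808)
= 0.38 / 0.762102
r_corrected = 0.4986

0.4986


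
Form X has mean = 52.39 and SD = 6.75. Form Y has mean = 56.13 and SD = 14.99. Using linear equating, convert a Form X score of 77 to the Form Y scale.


slope = SD_Y / SD_X = 14.99 / 6.75 ~ 2.2207
intercept = mean_Y - slope * mean_X = 56.13 - (14.99 / 6.75) * 52.39 ~ -60.2146
Y = slope * X + intercept. To avoid rounding drift from the rounded slope/intercept, evaluate the equivalent form Y = mean_Y + SD_Y * (X - mean_X) / SD_X at full precision:
Y = 56.13 + 14.99 * (77 - 52.39) / 6.75
Y = 56.13 + 14.99 * 24.61 / 6.75
Y = 56.13 + 368.9039 / 6.75
Y = 56.13 + 54.6524
Y = 110.7824

110.7824


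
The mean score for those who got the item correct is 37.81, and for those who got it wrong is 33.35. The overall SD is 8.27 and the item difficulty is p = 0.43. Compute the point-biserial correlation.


q = 1 - p = 0.57
rpb = ((M1 - M0) / SD) * sqrt(p * q)
rpb = ((37.81 - 33.35) / 8.27) * sqrt(0.43 * 0.57)
rpb = 0.267

0.267


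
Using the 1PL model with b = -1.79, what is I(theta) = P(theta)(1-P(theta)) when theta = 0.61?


P = 1/(1+exp(-(0.61--1.79))) = 0.9168
I = P*(1-P) = 0.9168 * 0.0832
I = 0.0763

0.0763


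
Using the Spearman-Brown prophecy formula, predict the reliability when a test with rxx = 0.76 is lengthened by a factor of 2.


r_new = (n * rxx) / (1 + (n-1) * rxx)
r_new = (2 * 0.76) / (1 + 1 * 0.76)
r_new = 1.52 / 1.76
r_new = 0.8636

0.8636


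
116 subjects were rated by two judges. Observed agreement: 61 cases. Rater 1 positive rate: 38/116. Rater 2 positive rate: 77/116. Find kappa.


P_o = 61/116 = 0.525862
P_e = (38*77 + 78*39) / 13456 = 0.44352
kappa = (P_o - P_e) / (1 - P_e)
kappa = (0.525862 - 0.44352) / (1 - 0.44352)
kappa = 0.148

0.148


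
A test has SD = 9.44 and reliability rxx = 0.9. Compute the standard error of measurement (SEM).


SEM = SD * sqrt(1 - rxx)
SEM = 9.44 * sqrt(1 - 0.9)
SEM = 9.44 * sqrt(0.1) = 9.44 * 0.316228
SEM = 2.9852

2.9852


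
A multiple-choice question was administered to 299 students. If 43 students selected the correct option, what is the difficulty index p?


Item difficulty p = number correct / total examinees
p = 43 / 299
p = 0.1438

0.1438


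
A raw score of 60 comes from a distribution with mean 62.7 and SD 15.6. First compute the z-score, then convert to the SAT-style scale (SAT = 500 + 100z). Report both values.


z = (X - mean) / SD = (60 - 62.7) / 15.6
z = -2.7 / 15.6
z = -0.1731
SAT-scale = SAT = 500 + 100z
Carry z at full precision (z = -2.7 / 15.6) into the conversion:
SAT-scale = 500 + 100 * (-2.7 / 15.6) = 500 + -270 / 15.6
SAT-scale = 500 + -17.3077
SAT-scale = 482.6923

482.6923


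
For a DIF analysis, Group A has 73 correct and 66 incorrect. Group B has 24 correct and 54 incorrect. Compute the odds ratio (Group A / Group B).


Odds_A = 73/66 = 1.1061
Odds_B = 24/54 = 0.4444
OR = Odds_A / Odds_B = 1.1061 / 0.4444
Exactly, OR = (73 * 54) / (66 * 24) = 3942 / 1584
OR = 2.4886

2.4886


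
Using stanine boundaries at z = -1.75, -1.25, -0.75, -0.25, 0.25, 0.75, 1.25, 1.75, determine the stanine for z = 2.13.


Stanine boundaries: [-1.75, -1.25, -0.75, -0.25, 0.25, 0.75, 1.25, 1.75]
z = 2.13
Check each boundary:
  z >= -1.75 -> could be stanine 2
  z >= -1.25 -> could be stanine 3
  z >= -0.75 -> could be stanine 4
  z >= -0.25 -> could be stanine 5
  z >= 0.25 -> could be stanine 6
  z >= 0.75 -> could be stanine 7
  z >= 1.25 -> could be stanine 8
  z >= 1.75 -> could be stanine 9
Highest qualifying boundary gives stanine = 9

9


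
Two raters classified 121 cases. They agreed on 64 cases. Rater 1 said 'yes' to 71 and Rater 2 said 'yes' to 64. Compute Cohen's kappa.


P_o = 64/121 = 0.528926
P_e = (71*64 + 50*57) / 14641 = 0.50502
kappa = (P_o - P_e) / (1 - P_e)
kappa = (0.528926 - 0.50502) / (1 - 0.50502)
kappa = 0.0483

0.0483


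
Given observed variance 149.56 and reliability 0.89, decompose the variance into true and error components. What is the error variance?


var_true = rxx * var_obs = 0.89 * 149.56 = 133.1084
var_error = var_obs - var_true
var_error = 149.56 - 133.1084
var_error = 16.4516

16.4516


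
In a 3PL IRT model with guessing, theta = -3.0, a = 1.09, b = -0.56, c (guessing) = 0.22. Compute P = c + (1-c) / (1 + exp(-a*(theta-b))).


logit = 1.09*(-3.0 - -0.56) = -2.6596
P* = 1/(1 + exp(--2.6596)) = 0.0654
P = 0.22 + (1 - 0.22) * 0.0654
P = 0.271

0.271


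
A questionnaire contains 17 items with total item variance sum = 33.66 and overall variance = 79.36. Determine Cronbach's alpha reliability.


alpha = (k/(k-1)) * (1 - sum(si^2)/s_total^2)
= (17/16) * (1 - 33.66/79.36)
alpha = 0.6118

0.6118


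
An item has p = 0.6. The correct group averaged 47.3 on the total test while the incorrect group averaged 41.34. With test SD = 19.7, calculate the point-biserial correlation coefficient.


q = 1 - p = 0.4
rpb = ((M1 - M0) / SD) * sqrt(p * q)
rpb = ((47.3 - 41.34) / 19.7) * sqrt(0.6 * 0.4)
rpb = 0.1482

0.1482


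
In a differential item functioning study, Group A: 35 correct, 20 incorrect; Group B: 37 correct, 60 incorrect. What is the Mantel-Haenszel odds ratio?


Odds_A = 35/20 = 1.75
Odds_B = 37/60 = 0.6167
OR = Odds_A / Odds_B = 1.75 / 0.6167
Exactly, OR = (35 * 60) / (20 * 37) = 2100 / 740
OR = 2.8378

2.8378


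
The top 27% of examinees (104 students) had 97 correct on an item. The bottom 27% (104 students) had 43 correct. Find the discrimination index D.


p_upper = 97/104 = 0.9327
p_lower = 43/104 = 0.4135
D = 0.9327 - 0.4135 = 0.5192

0.5192


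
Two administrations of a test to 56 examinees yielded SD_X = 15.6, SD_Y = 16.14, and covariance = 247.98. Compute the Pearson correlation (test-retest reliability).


r = cov(X,Y) / (SD_X * SD_Y)
r = 247.98 / (15.6 * 16.14)
r = 247.98 / 251.784
r = 0.9849

0.9849


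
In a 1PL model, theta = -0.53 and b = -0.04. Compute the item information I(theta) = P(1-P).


P = 1/(1+exp(-(-0.53--0.04))) = 0.3799
I = P*(1-P) = 0.3799 * 0.6201
I = 0.2356

0.2356


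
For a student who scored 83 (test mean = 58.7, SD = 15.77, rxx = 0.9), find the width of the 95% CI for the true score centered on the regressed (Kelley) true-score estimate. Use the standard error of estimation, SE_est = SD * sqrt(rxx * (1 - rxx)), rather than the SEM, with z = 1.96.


True score estimate = 0.9*83 + 0.1*58.7 = 80.57
SE_est = SD * sqrt(rxx * (1 - rxx)) = 15.77 * sqrt(0.9 * 0.1) = 15.77 * sqrt(0.09) = 4.731
CI = T_est +/- z * SE_est, so width = 2 * z * SE_est = 2 * 1.96 * 4.731
Width = 18.5455

18.5455


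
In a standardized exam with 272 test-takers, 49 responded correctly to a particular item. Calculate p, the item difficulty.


Item difficulty p = number correct / total examinees
p = 49 / 272
p = 0.1801

0.1801


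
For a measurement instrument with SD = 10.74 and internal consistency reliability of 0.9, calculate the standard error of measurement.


SEM = SD * sqrt(1 - rxx)
SEM = 10.74 * sqrt(1 - 0.9)
SEM = 10.74 * sqrt(0.1) = 10.74 * 0.316228
SEM = 3.3963

3.3963


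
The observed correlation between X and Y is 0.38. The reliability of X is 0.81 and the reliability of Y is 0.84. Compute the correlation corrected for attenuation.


r_corrected = rxy / sqrt(rxx * ryy)
= 0.38 / sqrt(0.81 * 0.84)
= 0.38 / sqrt(0.6804)
= 0.38 / 0.824864
r_corrected = 0.4607

0.4607


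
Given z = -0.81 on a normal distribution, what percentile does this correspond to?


CDF(z) = 0.5 * (1 + erf(z/sqrt(2)))
erf(-0.5728) = -0.5821
CDF = 0.209
Percentile rank = 0.209 * 100 = 20.9

20.9


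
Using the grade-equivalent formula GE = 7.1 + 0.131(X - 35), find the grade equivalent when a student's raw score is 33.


raw - median = 33 - 35 = -2
slope * diff = 0.131 * -2 = -0.262
GE = 7.1 + -0.262
GE = 6.838

6.838


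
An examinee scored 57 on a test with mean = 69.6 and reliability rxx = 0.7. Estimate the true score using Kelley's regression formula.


T_est = rxx * X + (1 - rxx) * mean
T_est = 0.7 * 57 + 0.3 * 69.6
T_est = 39.9 + 20.88
T_est = 60.78

60.78


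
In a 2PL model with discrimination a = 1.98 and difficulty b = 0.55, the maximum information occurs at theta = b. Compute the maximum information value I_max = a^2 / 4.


For 2PL, max info at theta = b = 0.55
I_max = a^2 / 4 = 1.98^2 / 4
= 3.9204 / 4
I_max = 0.9801

0.9801


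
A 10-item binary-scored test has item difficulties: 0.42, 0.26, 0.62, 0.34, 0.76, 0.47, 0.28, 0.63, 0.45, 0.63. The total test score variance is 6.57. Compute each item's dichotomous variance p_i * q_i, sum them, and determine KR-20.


For each item, compute p_i * q_i:
  Item 1: 0.42 * 0.58 = 0.2436
  Item 2: 0.26 * 0.74 = 0.1924
  Item 3: 0.62 * 0.38 = 0.2356
  Item 4: 0.34 * 0.66 = 0.2244
  Item 5: 0.76 * 0.24 = 0.1824
  Item 6: 0.47 * 0.53 = 0.2491
  Item 7: 0.28 * 0.72 = 0.2016
  Item 8: 0.63 * 0.37 = 0.2331
  Item 9: 0.45 * 0.55 = 0.2475
  Item 10: 0.63 * 0.37 = 0.2331
Sum(p_i * q_i) = 0.2436 + 0.1924 + 0.2356 + 0.2244 + 0.1824 + 0.2491 + 0.2016 + 0.2331 + 0.2475 + 0.2331 = 2.2428
KR-20 = (k/(k-1)) * (1 - Sum(p_i*q_i) / Var_total)
= (10/9) * (1 - 2.2428/6.57)
= 1.1111 * 0.6586
KR-20 = 0.7318

0.7318


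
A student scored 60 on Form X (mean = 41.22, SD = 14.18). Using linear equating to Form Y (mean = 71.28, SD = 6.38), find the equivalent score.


slope = SD_Y / SD_X = 6.38 / 14.18 ~ 0.4499
intercept = mean_Y - slope * mean_X = 71.28 - (6.38 / 14.18) * 41.22 ~ 52.7339
Y = slope * X + intercept. To avoid rounding drift from the rounded slope/intercept, evaluate the equivalent form Y = mean_Y + SD_Y * (X - mean_X) / SD_X at full precision:
Y = 71.28 + 6.38 * (60 - 41.22) / 14.18
Y = 71.28 + 6.38 * 18.78 / 14.18
Y = 71.28 + 119.8164 / 14.18
Y = 71.28 + 8.4497
Y = 79.7297

79.7297


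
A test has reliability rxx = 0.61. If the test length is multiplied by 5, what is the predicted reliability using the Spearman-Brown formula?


r_new = (n * rxx) / (1 + (n-1) * rxx)
r_new = (5 * 0.61) / (1 + 4 * 0.61)
r_new = 3.05 / 3.44
r_new = 0.8866

0.8866


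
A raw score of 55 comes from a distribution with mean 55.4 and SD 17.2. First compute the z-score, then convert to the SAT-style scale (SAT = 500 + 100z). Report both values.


z = (X - mean) / SD = (55 - 55.4) / 17.2
z = -0.4 / 17.2
z = -0.0233
SAT-scale = SAT = 500 + 100z
Carry z at full precision (z = -0.4 / 17.2) into the conversion:
SAT-scale = 500 + 100 * (-0.4 / 17.2) = 500 + -40 / 17.2
SAT-scale = 500 + -2.3256
SAT-scale = 497.6744

497.6744


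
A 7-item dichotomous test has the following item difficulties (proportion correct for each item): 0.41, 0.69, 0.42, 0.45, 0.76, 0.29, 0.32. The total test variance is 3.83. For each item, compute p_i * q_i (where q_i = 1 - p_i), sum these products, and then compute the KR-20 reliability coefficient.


For each item, compute p_i * q_i:
  Item 1: 0.41 * 0.59 = 0.2419
  Item 2: 0.69 * 0.31 = 0.2139
  Item 3: 0.42 * 0.58 = 0.2436
  Item 4: 0.45 * 0.55 = 0.2475
  Item 5: 0.76 * 0.24 = 0.1824
  Item 6: 0.29 * 0.71 = 0.2059
  Item 7: 0.32 * 0.68 = 0.2176
Sum(p_i * q_i) = 0.2419 + 0.2139 + 0.2436 + 0.2475 + 0.1824 + 0.2059 + 0.2176 = 1.5528
KR-20 = (k/(k-1)) * (1 - Sum(p_i*q_i) / Var_total)
= (7/6) * (1 - 1.5528/3.83)
= 1.1667 * 0.5946
KR-20 = 0.6937

0.6937


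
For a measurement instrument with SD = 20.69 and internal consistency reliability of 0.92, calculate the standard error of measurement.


SEM = SD * sqrt(1 - rxx)
SEM = 20.69 * sqrt(1 - 0.92)
SEM = 20.69 * sqrt(0.08) = 20.69 * 0.282843
SEM = 5.852

5.852


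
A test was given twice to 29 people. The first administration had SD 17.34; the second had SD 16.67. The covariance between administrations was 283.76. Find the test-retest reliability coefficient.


r = cov(X,Y) / (SD_X * SD_Y)
r = 283.76 / (17.34 * 16.67)
r = 283.76 / 289.0578
r = 0.9817

0.9817


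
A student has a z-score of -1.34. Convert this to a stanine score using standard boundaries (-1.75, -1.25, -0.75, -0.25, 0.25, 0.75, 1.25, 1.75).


Stanine boundaries: [-1.75, -1.25, -0.75, -0.25, 0.25, 0.75, 1.25, 1.75]
z = -1.34
Check each boundary:
  z >= -1.75 -> could be stanine 2
  z < -1.25
  z < -0.75
  z < -0.25
  z < 0.25
  z < 0.75
  z < 1.25
  z < 1.75
Highest qualifying boundary gives stanine = 2

2
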